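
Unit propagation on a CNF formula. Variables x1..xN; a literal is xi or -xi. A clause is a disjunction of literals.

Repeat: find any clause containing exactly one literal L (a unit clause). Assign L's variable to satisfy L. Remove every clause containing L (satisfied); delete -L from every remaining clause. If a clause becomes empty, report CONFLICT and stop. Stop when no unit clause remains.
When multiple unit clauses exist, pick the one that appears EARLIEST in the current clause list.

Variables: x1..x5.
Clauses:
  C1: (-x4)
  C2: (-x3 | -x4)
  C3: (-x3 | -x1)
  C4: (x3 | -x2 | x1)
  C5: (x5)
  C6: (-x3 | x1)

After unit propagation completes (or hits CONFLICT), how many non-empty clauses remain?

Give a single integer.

unit clause [-4] forces x4=F; simplify:
  satisfied 2 clause(s); 4 remain; assigned so far: [4]
unit clause [5] forces x5=T; simplify:
  satisfied 1 clause(s); 3 remain; assigned so far: [4, 5]

Answer: 3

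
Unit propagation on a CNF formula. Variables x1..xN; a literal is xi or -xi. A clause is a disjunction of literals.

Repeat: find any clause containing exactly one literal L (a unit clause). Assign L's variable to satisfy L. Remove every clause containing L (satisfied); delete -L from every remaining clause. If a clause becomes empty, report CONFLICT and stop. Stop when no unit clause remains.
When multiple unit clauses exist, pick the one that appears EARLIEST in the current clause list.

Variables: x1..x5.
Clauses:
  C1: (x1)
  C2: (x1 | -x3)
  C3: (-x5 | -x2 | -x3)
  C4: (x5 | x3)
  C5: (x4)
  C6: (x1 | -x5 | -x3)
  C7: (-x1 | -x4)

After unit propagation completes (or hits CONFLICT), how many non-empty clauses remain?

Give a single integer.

Answer: 2

Derivation:
unit clause [1] forces x1=T; simplify:
  drop -1 from [-1, -4] -> [-4]
  satisfied 3 clause(s); 4 remain; assigned so far: [1]
unit clause [4] forces x4=T; simplify:
  drop -4 from [-4] -> [] (empty!)
  satisfied 1 clause(s); 3 remain; assigned so far: [1, 4]
CONFLICT (empty clause)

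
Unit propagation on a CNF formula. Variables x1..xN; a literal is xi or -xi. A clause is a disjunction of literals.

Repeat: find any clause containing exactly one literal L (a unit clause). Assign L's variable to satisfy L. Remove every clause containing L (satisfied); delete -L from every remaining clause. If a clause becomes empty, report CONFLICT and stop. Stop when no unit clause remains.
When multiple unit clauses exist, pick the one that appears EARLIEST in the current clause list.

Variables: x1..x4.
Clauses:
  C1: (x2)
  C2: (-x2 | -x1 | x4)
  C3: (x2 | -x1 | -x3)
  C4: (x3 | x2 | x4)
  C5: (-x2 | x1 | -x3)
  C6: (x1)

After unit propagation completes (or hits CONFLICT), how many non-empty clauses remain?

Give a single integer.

unit clause [2] forces x2=T; simplify:
  drop -2 from [-2, -1, 4] -> [-1, 4]
  drop -2 from [-2, 1, -3] -> [1, -3]
  satisfied 3 clause(s); 3 remain; assigned so far: [2]
unit clause [1] forces x1=T; simplify:
  drop -1 from [-1, 4] -> [4]
  satisfied 2 clause(s); 1 remain; assigned so far: [1, 2]
unit clause [4] forces x4=T; simplify:
  satisfied 1 clause(s); 0 remain; assigned so far: [1, 2, 4]

Answer: 0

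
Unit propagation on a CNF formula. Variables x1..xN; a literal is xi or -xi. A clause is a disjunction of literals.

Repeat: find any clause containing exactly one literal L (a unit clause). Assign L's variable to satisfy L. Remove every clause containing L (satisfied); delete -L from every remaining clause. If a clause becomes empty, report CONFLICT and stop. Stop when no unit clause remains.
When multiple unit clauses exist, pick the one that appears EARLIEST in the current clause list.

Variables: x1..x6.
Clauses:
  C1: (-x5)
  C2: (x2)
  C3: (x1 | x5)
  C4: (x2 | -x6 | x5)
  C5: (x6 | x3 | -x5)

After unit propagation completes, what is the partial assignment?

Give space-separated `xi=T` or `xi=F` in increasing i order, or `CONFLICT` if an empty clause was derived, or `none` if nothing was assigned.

unit clause [-5] forces x5=F; simplify:
  drop 5 from [1, 5] -> [1]
  drop 5 from [2, -6, 5] -> [2, -6]
  satisfied 2 clause(s); 3 remain; assigned so far: [5]
unit clause [2] forces x2=T; simplify:
  satisfied 2 clause(s); 1 remain; assigned so far: [2, 5]
unit clause [1] forces x1=T; simplify:
  satisfied 1 clause(s); 0 remain; assigned so far: [1, 2, 5]

Answer: x1=T x2=T x5=F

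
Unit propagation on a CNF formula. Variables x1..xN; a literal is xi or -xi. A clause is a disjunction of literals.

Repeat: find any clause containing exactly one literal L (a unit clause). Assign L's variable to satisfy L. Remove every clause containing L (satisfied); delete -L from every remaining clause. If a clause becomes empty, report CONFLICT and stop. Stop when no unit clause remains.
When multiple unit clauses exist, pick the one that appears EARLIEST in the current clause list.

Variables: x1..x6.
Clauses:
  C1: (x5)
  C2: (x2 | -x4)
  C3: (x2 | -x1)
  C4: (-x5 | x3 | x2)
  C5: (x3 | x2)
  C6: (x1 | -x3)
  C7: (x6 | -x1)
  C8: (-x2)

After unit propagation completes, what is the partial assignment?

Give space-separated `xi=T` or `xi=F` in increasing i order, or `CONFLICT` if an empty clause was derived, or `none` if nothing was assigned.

unit clause [5] forces x5=T; simplify:
  drop -5 from [-5, 3, 2] -> [3, 2]
  satisfied 1 clause(s); 7 remain; assigned so far: [5]
unit clause [-2] forces x2=F; simplify:
  drop 2 from [2, -4] -> [-4]
  drop 2 from [2, -1] -> [-1]
  drop 2 from [3, 2] -> [3]
  drop 2 from [3, 2] -> [3]
  satisfied 1 clause(s); 6 remain; assigned so far: [2, 5]
unit clause [-4] forces x4=F; simplify:
  satisfied 1 clause(s); 5 remain; assigned so far: [2, 4, 5]
unit clause [-1] forces x1=F; simplify:
  drop 1 from [1, -3] -> [-3]
  satisfied 2 clause(s); 3 remain; assigned so far: [1, 2, 4, 5]
unit clause [3] forces x3=T; simplify:
  drop -3 from [-3] -> [] (empty!)
  satisfied 2 clause(s); 1 remain; assigned so far: [1, 2, 3, 4, 5]
CONFLICT (empty clause)

Answer: CONFLICT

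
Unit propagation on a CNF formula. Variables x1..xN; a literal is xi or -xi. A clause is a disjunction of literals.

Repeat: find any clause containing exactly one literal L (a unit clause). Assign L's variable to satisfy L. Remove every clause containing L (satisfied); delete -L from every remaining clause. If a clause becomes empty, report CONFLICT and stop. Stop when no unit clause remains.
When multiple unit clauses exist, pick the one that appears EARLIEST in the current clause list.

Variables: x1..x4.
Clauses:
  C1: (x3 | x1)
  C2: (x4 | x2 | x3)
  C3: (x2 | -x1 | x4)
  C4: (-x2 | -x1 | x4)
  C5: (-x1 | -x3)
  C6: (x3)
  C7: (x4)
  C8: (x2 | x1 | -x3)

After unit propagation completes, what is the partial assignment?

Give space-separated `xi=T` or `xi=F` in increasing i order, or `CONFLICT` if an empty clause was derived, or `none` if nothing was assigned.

Answer: x1=F x2=T x3=T x4=T

Derivation:
unit clause [3] forces x3=T; simplify:
  drop -3 from [-1, -3] -> [-1]
  drop -3 from [2, 1, -3] -> [2, 1]
  satisfied 3 clause(s); 5 remain; assigned so far: [3]
unit clause [-1] forces x1=F; simplify:
  drop 1 from [2, 1] -> [2]
  satisfied 3 clause(s); 2 remain; assigned so far: [1, 3]
unit clause [4] forces x4=T; simplify:
  satisfied 1 clause(s); 1 remain; assigned so far: [1, 3, 4]
unit clause [2] forces x2=T; simplify:
  satisfied 1 clause(s); 0 remain; assigned so far: [1, 2, 3, 4]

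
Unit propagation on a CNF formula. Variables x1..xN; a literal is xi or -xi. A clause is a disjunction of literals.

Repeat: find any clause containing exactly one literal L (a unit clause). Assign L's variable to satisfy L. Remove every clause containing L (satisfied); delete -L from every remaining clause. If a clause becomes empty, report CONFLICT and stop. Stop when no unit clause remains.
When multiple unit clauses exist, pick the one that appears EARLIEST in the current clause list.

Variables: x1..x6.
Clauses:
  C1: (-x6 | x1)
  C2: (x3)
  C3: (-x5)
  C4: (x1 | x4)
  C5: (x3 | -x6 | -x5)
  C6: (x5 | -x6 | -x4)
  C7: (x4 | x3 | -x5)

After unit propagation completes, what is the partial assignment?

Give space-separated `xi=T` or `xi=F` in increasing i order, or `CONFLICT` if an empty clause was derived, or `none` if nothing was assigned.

unit clause [3] forces x3=T; simplify:
  satisfied 3 clause(s); 4 remain; assigned so far: [3]
unit clause [-5] forces x5=F; simplify:
  drop 5 from [5, -6, -4] -> [-6, -4]
  satisfied 1 clause(s); 3 remain; assigned so far: [3, 5]

Answer: x3=T x5=F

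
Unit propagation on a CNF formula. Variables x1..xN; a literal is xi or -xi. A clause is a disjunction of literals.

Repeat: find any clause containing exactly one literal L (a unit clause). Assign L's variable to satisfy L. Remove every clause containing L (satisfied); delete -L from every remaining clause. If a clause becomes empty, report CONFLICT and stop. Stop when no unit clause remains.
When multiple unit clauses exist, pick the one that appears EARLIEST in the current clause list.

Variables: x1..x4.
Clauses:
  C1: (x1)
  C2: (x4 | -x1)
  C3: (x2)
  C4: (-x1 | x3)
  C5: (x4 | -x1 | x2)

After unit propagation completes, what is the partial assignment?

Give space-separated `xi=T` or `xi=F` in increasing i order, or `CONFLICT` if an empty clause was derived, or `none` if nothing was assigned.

unit clause [1] forces x1=T; simplify:
  drop -1 from [4, -1] -> [4]
  drop -1 from [-1, 3] -> [3]
  drop -1 from [4, -1, 2] -> [4, 2]
  satisfied 1 clause(s); 4 remain; assigned so far: [1]
unit clause [4] forces x4=T; simplify:
  satisfied 2 clause(s); 2 remain; assigned so far: [1, 4]
unit clause [2] forces x2=T; simplify:
  satisfied 1 clause(s); 1 remain; assigned so far: [1, 2, 4]
unit clause [3] forces x3=T; simplify:
  satisfied 1 clause(s); 0 remain; assigned so far: [1, 2, 3, 4]

Answer: x1=T x2=T x3=T x4=T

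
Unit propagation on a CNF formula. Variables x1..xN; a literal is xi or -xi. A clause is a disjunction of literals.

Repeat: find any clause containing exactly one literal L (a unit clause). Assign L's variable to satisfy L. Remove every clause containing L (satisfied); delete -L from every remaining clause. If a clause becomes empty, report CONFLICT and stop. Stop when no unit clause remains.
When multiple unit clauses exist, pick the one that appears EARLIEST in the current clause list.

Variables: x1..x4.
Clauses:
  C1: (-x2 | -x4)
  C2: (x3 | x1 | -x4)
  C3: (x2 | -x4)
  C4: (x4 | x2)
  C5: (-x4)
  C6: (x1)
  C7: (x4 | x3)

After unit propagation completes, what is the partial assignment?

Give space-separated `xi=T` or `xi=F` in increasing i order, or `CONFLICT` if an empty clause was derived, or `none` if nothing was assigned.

Answer: x1=T x2=T x3=T x4=F

Derivation:
unit clause [-4] forces x4=F; simplify:
  drop 4 from [4, 2] -> [2]
  drop 4 from [4, 3] -> [3]
  satisfied 4 clause(s); 3 remain; assigned so far: [4]
unit clause [2] forces x2=T; simplify:
  satisfied 1 clause(s); 2 remain; assigned so far: [2, 4]
unit clause [1] forces x1=T; simplify:
  satisfied 1 clause(s); 1 remain; assigned so far: [1, 2, 4]
unit clause [3] forces x3=T; simplify:
  satisfied 1 clause(s); 0 remain; assigned so far: [1, 2, 3, 4]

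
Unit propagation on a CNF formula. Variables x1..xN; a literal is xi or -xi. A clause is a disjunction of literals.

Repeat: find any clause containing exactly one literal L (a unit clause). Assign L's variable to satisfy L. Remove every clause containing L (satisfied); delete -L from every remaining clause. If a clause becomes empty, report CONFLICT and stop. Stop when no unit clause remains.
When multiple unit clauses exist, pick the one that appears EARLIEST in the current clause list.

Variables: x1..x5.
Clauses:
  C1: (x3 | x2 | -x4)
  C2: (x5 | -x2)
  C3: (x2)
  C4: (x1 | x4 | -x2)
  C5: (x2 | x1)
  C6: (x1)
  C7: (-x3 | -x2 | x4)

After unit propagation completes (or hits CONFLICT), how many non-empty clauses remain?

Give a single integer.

Answer: 1

Derivation:
unit clause [2] forces x2=T; simplify:
  drop -2 from [5, -2] -> [5]
  drop -2 from [1, 4, -2] -> [1, 4]
  drop -2 from [-3, -2, 4] -> [-3, 4]
  satisfied 3 clause(s); 4 remain; assigned so far: [2]
unit clause [5] forces x5=T; simplify:
  satisfied 1 clause(s); 3 remain; assigned so far: [2, 5]
unit clause [1] forces x1=T; simplify:
  satisfied 2 clause(s); 1 remain; assigned so far: [1, 2, 5]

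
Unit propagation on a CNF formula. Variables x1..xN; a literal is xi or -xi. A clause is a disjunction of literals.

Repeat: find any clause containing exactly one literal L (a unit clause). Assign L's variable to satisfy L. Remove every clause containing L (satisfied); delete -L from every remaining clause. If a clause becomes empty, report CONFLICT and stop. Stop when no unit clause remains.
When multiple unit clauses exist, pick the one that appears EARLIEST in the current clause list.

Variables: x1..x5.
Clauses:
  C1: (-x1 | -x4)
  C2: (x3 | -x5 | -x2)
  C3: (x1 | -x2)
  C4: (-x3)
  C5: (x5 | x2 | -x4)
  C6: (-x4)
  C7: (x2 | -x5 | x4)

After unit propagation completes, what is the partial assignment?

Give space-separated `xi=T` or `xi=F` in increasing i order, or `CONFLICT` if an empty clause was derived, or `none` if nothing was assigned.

Answer: x3=F x4=F

Derivation:
unit clause [-3] forces x3=F; simplify:
  drop 3 from [3, -5, -2] -> [-5, -2]
  satisfied 1 clause(s); 6 remain; assigned so far: [3]
unit clause [-4] forces x4=F; simplify:
  drop 4 from [2, -5, 4] -> [2, -5]
  satisfied 3 clause(s); 3 remain; assigned so far: [3, 4]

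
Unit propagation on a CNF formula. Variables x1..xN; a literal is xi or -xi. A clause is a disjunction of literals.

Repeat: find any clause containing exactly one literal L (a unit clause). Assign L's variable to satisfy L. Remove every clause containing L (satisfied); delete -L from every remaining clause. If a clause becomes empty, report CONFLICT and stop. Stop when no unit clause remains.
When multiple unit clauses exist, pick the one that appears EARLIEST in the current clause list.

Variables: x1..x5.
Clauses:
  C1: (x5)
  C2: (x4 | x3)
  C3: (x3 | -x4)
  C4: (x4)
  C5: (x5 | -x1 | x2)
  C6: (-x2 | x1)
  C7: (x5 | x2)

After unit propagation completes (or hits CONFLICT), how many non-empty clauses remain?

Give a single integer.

unit clause [5] forces x5=T; simplify:
  satisfied 3 clause(s); 4 remain; assigned so far: [5]
unit clause [4] forces x4=T; simplify:
  drop -4 from [3, -4] -> [3]
  satisfied 2 clause(s); 2 remain; assigned so far: [4, 5]
unit clause [3] forces x3=T; simplify:
  satisfied 1 clause(s); 1 remain; assigned so far: [3, 4, 5]

Answer: 1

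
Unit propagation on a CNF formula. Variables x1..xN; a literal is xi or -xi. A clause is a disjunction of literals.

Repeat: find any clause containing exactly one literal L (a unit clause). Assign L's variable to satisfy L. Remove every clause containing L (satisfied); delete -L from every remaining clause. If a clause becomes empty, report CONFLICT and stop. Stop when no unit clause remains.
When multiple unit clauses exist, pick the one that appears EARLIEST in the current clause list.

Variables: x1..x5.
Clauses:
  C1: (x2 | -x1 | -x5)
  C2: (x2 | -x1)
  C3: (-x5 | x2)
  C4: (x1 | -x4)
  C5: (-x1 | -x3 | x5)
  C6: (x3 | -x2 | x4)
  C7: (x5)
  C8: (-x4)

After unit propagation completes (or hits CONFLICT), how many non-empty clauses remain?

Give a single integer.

Answer: 0

Derivation:
unit clause [5] forces x5=T; simplify:
  drop -5 from [2, -1, -5] -> [2, -1]
  drop -5 from [-5, 2] -> [2]
  satisfied 2 clause(s); 6 remain; assigned so far: [5]
unit clause [2] forces x2=T; simplify:
  drop -2 from [3, -2, 4] -> [3, 4]
  satisfied 3 clause(s); 3 remain; assigned so far: [2, 5]
unit clause [-4] forces x4=F; simplify:
  drop 4 from [3, 4] -> [3]
  satisfied 2 clause(s); 1 remain; assigned so far: [2, 4, 5]
unit clause [3] forces x3=T; simplify:
  satisfied 1 clause(s); 0 remain; assigned so far: [2, 3, 4, 5]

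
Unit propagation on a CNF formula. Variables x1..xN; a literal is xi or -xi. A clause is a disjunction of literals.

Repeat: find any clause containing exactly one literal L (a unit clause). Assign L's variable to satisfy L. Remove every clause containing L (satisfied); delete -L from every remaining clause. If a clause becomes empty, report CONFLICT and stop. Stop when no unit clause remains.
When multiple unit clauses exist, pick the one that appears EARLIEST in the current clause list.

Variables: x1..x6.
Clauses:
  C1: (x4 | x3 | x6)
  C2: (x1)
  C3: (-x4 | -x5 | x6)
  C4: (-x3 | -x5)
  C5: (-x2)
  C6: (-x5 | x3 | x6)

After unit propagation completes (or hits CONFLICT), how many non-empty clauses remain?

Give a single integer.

unit clause [1] forces x1=T; simplify:
  satisfied 1 clause(s); 5 remain; assigned so far: [1]
unit clause [-2] forces x2=F; simplify:
  satisfied 1 clause(s); 4 remain; assigned so far: [1, 2]

Answer: 4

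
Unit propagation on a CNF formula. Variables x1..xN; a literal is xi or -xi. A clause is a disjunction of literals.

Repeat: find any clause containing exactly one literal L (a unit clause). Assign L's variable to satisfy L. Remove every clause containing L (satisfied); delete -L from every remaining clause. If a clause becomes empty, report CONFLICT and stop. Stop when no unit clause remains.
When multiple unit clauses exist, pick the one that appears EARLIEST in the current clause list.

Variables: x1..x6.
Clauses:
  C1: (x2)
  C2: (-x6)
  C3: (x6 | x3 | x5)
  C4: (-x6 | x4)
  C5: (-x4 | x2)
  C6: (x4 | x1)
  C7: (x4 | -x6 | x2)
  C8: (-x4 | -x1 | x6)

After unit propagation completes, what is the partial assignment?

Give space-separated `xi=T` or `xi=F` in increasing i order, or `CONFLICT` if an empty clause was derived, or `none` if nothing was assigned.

Answer: x2=T x6=F

Derivation:
unit clause [2] forces x2=T; simplify:
  satisfied 3 clause(s); 5 remain; assigned so far: [2]
unit clause [-6] forces x6=F; simplify:
  drop 6 from [6, 3, 5] -> [3, 5]
  drop 6 from [-4, -1, 6] -> [-4, -1]
  satisfied 2 clause(s); 3 remain; assigned so far: [2, 6]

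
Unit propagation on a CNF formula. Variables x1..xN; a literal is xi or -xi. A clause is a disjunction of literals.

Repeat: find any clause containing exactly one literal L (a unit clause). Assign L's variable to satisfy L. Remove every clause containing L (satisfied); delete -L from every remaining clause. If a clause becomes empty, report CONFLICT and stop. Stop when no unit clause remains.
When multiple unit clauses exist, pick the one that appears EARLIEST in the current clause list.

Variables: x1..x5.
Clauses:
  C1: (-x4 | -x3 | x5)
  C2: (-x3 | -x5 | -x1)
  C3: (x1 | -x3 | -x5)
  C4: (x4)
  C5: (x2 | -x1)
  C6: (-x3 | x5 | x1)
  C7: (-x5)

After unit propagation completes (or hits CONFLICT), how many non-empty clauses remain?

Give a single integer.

unit clause [4] forces x4=T; simplify:
  drop -4 from [-4, -3, 5] -> [-3, 5]
  satisfied 1 clause(s); 6 remain; assigned so far: [4]
unit clause [-5] forces x5=F; simplify:
  drop 5 from [-3, 5] -> [-3]
  drop 5 from [-3, 5, 1] -> [-3, 1]
  satisfied 3 clause(s); 3 remain; assigned so far: [4, 5]
unit clause [-3] forces x3=F; simplify:
  satisfied 2 clause(s); 1 remain; assigned so far: [3, 4, 5]

Answer: 1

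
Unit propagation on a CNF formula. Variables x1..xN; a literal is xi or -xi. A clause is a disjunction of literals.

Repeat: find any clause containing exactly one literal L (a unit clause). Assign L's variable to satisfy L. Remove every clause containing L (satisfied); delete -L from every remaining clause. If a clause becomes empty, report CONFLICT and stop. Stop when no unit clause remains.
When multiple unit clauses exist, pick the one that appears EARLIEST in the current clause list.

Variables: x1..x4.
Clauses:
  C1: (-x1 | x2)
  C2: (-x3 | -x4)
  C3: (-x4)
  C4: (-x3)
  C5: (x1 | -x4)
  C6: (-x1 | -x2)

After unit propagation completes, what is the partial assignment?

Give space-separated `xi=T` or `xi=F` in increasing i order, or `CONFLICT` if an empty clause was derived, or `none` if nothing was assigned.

unit clause [-4] forces x4=F; simplify:
  satisfied 3 clause(s); 3 remain; assigned so far: [4]
unit clause [-3] forces x3=F; simplify:
  satisfied 1 clause(s); 2 remain; assigned so far: [3, 4]

Answer: x3=F x4=F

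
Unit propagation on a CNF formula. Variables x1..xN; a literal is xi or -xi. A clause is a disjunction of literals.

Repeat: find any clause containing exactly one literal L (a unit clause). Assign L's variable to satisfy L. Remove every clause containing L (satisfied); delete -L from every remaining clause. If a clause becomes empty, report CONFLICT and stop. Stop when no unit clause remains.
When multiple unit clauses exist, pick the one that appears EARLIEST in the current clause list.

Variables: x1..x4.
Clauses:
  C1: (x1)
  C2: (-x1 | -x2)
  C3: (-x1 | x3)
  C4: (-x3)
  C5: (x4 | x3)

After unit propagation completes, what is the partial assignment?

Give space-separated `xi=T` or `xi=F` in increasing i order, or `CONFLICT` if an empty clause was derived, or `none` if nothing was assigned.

Answer: CONFLICT

Derivation:
unit clause [1] forces x1=T; simplify:
  drop -1 from [-1, -2] -> [-2]
  drop -1 from [-1, 3] -> [3]
  satisfied 1 clause(s); 4 remain; assigned so far: [1]
unit clause [-2] forces x2=F; simplify:
  satisfied 1 clause(s); 3 remain; assigned so far: [1, 2]
unit clause [3] forces x3=T; simplify:
  drop -3 from [-3] -> [] (empty!)
  satisfied 2 clause(s); 1 remain; assigned so far: [1, 2, 3]
CONFLICT (empty clause)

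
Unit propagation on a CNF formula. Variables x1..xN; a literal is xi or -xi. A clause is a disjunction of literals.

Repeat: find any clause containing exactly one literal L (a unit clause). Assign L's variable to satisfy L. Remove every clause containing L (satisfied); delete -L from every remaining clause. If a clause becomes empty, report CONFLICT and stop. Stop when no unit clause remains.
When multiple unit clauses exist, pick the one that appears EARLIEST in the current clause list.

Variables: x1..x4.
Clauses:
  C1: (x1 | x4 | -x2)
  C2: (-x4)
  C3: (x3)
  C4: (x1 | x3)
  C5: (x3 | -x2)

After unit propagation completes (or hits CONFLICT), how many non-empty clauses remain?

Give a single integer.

Answer: 1

Derivation:
unit clause [-4] forces x4=F; simplify:
  drop 4 from [1, 4, -2] -> [1, -2]
  satisfied 1 clause(s); 4 remain; assigned so far: [4]
unit clause [3] forces x3=T; simplify:
  satisfied 3 clause(s); 1 remain; assigned so far: [3, 4]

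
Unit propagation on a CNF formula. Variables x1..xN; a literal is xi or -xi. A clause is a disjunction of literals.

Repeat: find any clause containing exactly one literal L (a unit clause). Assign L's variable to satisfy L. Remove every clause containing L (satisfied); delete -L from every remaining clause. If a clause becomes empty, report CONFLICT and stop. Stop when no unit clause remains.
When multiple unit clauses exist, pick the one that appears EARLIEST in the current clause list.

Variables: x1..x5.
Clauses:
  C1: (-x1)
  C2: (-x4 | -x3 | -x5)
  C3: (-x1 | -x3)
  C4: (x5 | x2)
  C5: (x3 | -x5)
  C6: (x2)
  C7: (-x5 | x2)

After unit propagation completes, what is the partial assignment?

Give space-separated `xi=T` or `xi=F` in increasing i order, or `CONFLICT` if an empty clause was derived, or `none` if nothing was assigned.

unit clause [-1] forces x1=F; simplify:
  satisfied 2 clause(s); 5 remain; assigned so far: [1]
unit clause [2] forces x2=T; simplify:
  satisfied 3 clause(s); 2 remain; assigned so far: [1, 2]

Answer: x1=F x2=T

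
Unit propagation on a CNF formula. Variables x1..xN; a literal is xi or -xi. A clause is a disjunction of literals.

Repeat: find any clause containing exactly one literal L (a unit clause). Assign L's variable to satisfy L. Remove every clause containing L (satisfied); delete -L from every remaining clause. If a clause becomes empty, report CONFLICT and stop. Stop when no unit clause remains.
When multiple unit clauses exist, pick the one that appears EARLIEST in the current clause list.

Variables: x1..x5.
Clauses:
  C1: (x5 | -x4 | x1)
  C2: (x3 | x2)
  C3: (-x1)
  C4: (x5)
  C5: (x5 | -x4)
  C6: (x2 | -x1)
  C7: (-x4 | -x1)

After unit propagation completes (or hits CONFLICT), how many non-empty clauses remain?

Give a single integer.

Answer: 1

Derivation:
unit clause [-1] forces x1=F; simplify:
  drop 1 from [5, -4, 1] -> [5, -4]
  satisfied 3 clause(s); 4 remain; assigned so far: [1]
unit clause [5] forces x5=T; simplify:
  satisfied 3 clause(s); 1 remain; assigned so far: [1, 5]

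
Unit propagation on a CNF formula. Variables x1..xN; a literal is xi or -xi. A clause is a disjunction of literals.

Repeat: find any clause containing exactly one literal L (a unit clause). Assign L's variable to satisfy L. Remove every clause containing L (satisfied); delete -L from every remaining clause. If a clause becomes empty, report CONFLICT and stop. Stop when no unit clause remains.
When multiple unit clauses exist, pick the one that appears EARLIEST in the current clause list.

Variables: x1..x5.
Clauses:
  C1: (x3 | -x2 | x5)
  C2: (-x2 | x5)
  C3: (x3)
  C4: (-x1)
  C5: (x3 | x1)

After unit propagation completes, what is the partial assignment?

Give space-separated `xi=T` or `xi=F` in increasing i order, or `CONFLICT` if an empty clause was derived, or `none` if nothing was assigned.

unit clause [3] forces x3=T; simplify:
  satisfied 3 clause(s); 2 remain; assigned so far: [3]
unit clause [-1] forces x1=F; simplify:
  satisfied 1 clause(s); 1 remain; assigned so far: [1, 3]

Answer: x1=F x3=T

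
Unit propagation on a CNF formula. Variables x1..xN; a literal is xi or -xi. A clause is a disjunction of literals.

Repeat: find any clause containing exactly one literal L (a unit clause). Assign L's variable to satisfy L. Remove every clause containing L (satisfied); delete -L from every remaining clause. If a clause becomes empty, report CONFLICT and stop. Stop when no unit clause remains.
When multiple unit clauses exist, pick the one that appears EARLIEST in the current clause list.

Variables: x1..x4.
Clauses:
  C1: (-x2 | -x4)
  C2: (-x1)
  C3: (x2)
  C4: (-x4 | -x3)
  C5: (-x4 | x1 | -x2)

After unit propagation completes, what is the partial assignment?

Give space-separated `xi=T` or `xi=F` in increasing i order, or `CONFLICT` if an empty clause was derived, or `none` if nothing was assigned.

unit clause [-1] forces x1=F; simplify:
  drop 1 from [-4, 1, -2] -> [-4, -2]
  satisfied 1 clause(s); 4 remain; assigned so far: [1]
unit clause [2] forces x2=T; simplify:
  drop -2 from [-2, -4] -> [-4]
  drop -2 from [-4, -2] -> [-4]
  satisfied 1 clause(s); 3 remain; assigned so far: [1, 2]
unit clause [-4] forces x4=F; simplify:
  satisfied 3 clause(s); 0 remain; assigned so far: [1, 2, 4]

Answer: x1=F x2=T x4=F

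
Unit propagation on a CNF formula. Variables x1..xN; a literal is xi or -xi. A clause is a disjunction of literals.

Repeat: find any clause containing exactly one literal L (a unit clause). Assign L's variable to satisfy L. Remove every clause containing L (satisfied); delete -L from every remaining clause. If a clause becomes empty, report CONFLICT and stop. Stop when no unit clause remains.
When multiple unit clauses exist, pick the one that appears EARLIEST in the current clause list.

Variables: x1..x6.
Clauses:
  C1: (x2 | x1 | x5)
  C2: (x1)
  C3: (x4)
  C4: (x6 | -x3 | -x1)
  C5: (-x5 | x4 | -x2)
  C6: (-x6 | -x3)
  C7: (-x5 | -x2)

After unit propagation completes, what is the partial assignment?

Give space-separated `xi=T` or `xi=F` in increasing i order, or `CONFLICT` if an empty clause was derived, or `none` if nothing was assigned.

Answer: x1=T x4=T

Derivation:
unit clause [1] forces x1=T; simplify:
  drop -1 from [6, -3, -1] -> [6, -3]
  satisfied 2 clause(s); 5 remain; assigned so far: [1]
unit clause [4] forces x4=T; simplify:
  satisfied 2 clause(s); 3 remain; assigned so far: [1, 4]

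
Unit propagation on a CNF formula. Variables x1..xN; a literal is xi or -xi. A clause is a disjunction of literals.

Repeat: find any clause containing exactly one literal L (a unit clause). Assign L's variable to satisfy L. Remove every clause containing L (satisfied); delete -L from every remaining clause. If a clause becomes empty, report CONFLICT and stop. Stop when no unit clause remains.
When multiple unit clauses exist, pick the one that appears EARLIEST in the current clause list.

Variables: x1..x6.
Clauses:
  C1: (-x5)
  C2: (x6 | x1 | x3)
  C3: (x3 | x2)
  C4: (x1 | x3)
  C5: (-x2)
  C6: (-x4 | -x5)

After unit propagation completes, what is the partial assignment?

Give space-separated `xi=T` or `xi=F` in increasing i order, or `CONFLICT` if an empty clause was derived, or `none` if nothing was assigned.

Answer: x2=F x3=T x5=F

Derivation:
unit clause [-5] forces x5=F; simplify:
  satisfied 2 clause(s); 4 remain; assigned so far: [5]
unit clause [-2] forces x2=F; simplify:
  drop 2 from [3, 2] -> [3]
  satisfied 1 clause(s); 3 remain; assigned so far: [2, 5]
unit clause [3] forces x3=T; simplify:
  satisfied 3 clause(s); 0 remain; assigned so far: [2, 3, 5]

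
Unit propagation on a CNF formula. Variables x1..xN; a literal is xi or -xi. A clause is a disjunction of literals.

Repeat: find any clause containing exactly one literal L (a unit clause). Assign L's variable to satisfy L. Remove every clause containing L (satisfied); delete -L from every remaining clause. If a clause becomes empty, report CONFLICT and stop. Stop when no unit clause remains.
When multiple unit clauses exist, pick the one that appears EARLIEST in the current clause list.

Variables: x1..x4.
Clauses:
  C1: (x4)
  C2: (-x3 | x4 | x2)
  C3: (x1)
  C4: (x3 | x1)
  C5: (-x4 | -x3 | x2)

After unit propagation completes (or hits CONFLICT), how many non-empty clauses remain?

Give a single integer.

Answer: 1

Derivation:
unit clause [4] forces x4=T; simplify:
  drop -4 from [-4, -3, 2] -> [-3, 2]
  satisfied 2 clause(s); 3 remain; assigned so far: [4]
unit clause [1] forces x1=T; simplify:
  satisfied 2 clause(s); 1 remain; assigned so far: [1, 4]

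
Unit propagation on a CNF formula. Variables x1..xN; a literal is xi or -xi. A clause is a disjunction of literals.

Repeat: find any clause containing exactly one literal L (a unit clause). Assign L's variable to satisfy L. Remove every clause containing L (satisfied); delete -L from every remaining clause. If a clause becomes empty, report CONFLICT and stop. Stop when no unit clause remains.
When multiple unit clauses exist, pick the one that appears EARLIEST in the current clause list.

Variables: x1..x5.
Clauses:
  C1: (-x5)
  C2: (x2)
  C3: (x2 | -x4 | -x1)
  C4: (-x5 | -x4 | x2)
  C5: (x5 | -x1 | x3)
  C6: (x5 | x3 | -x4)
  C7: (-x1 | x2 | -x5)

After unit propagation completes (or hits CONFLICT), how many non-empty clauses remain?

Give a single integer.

unit clause [-5] forces x5=F; simplify:
  drop 5 from [5, -1, 3] -> [-1, 3]
  drop 5 from [5, 3, -4] -> [3, -4]
  satisfied 3 clause(s); 4 remain; assigned so far: [5]
unit clause [2] forces x2=T; simplify:
  satisfied 2 clause(s); 2 remain; assigned so far: [2, 5]

Answer: 2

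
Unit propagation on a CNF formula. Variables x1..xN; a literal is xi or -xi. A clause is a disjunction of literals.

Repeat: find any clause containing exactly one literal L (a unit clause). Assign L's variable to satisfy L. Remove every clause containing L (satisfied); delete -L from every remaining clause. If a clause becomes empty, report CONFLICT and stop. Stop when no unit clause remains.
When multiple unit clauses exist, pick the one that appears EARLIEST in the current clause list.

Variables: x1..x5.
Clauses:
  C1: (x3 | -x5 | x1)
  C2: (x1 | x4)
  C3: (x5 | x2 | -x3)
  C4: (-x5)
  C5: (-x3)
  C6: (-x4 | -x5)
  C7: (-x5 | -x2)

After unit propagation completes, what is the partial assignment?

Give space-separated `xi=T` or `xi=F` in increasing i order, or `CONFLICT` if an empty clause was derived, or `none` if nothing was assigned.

Answer: x3=F x5=F

Derivation:
unit clause [-5] forces x5=F; simplify:
  drop 5 from [5, 2, -3] -> [2, -3]
  satisfied 4 clause(s); 3 remain; assigned so far: [5]
unit clause [-3] forces x3=F; simplify:
  satisfied 2 clause(s); 1 remain; assigned so far: [3, 5]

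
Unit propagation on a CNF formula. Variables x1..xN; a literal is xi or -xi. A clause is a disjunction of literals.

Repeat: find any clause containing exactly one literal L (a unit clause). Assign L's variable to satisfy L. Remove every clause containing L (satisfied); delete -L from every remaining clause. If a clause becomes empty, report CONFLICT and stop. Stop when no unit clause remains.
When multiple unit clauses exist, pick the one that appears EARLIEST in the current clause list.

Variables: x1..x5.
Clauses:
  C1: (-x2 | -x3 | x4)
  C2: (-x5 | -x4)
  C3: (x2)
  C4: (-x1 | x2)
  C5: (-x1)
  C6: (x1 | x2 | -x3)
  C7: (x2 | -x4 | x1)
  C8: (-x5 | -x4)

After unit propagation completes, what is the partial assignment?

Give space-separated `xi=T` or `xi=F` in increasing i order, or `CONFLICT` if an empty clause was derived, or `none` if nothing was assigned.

unit clause [2] forces x2=T; simplify:
  drop -2 from [-2, -3, 4] -> [-3, 4]
  satisfied 4 clause(s); 4 remain; assigned so far: [2]
unit clause [-1] forces x1=F; simplify:
  satisfied 1 clause(s); 3 remain; assigned so far: [1, 2]

Answer: x1=F x2=T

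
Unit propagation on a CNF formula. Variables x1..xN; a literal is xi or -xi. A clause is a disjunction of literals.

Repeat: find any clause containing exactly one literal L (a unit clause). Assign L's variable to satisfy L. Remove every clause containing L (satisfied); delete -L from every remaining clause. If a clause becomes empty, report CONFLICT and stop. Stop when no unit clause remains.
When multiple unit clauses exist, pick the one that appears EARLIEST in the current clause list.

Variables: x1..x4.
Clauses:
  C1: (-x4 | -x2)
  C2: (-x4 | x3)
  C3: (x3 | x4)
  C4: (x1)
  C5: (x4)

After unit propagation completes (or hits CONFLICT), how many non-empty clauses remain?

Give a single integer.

unit clause [1] forces x1=T; simplify:
  satisfied 1 clause(s); 4 remain; assigned so far: [1]
unit clause [4] forces x4=T; simplify:
  drop -4 from [-4, -2] -> [-2]
  drop -4 from [-4, 3] -> [3]
  satisfied 2 clause(s); 2 remain; assigned so far: [1, 4]
unit clause [-2] forces x2=F; simplify:
  satisfied 1 clause(s); 1 remain; assigned so far: [1, 2, 4]
unit clause [3] forces x3=T; simplify:
  satisfied 1 clause(s); 0 remain; assigned so far: [1, 2, 3, 4]

Answer: 0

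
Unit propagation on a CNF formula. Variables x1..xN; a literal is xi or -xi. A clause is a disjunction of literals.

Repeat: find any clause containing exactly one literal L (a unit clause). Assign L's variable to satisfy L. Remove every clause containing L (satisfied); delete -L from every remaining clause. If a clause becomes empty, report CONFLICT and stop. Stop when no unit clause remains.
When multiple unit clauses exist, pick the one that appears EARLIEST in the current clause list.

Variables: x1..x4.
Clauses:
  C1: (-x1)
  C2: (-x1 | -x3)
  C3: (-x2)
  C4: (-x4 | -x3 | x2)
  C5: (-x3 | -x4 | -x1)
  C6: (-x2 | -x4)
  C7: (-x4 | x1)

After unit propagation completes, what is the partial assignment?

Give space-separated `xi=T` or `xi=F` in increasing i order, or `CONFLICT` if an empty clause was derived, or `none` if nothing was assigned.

unit clause [-1] forces x1=F; simplify:
  drop 1 from [-4, 1] -> [-4]
  satisfied 3 clause(s); 4 remain; assigned so far: [1]
unit clause [-2] forces x2=F; simplify:
  drop 2 from [-4, -3, 2] -> [-4, -3]
  satisfied 2 clause(s); 2 remain; assigned so far: [1, 2]
unit clause [-4] forces x4=F; simplify:
  satisfied 2 clause(s); 0 remain; assigned so far: [1, 2, 4]

Answer: x1=F x2=F x4=F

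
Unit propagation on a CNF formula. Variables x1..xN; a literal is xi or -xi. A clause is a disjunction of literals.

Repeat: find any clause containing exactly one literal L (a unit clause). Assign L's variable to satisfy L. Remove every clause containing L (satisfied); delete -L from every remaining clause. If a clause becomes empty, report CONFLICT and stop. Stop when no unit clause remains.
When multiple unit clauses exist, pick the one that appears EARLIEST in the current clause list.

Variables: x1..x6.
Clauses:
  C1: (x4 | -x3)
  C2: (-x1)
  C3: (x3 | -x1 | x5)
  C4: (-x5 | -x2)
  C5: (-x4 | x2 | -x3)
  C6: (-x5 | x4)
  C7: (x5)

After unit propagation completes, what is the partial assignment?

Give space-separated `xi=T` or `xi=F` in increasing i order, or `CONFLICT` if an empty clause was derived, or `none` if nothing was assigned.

Answer: x1=F x2=F x3=F x4=T x5=T

Derivation:
unit clause [-1] forces x1=F; simplify:
  satisfied 2 clause(s); 5 remain; assigned so far: [1]
unit clause [5] forces x5=T; simplify:
  drop -5 from [-5, -2] -> [-2]
  drop -5 from [-5, 4] -> [4]
  satisfied 1 clause(s); 4 remain; assigned so far: [1, 5]
unit clause [-2] forces x2=F; simplify:
  drop 2 from [-4, 2, -3] -> [-4, -3]
  satisfied 1 clause(s); 3 remain; assigned so far: [1, 2, 5]
unit clause [4] forces x4=T; simplify:
  drop -4 from [-4, -3] -> [-3]
  satisfied 2 clause(s); 1 remain; assigned so far: [1, 2, 4, 5]
unit clause [-3] forces x3=F; simplify:
  satisfied 1 clause(s); 0 remain; assigned so far: [1, 2, 3, 4, 5]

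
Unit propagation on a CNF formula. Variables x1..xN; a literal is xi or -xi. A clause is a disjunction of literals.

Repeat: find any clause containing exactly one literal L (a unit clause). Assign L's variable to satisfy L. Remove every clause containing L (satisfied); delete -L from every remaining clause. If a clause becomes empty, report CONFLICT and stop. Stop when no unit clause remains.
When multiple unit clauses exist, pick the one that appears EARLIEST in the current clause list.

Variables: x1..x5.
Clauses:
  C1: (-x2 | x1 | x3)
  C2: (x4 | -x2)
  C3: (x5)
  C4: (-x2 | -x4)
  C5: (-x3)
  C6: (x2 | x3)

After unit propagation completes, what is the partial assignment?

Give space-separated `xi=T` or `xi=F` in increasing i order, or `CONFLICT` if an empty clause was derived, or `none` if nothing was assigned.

unit clause [5] forces x5=T; simplify:
  satisfied 1 clause(s); 5 remain; assigned so far: [5]
unit clause [-3] forces x3=F; simplify:
  drop 3 from [-2, 1, 3] -> [-2, 1]
  drop 3 from [2, 3] -> [2]
  satisfied 1 clause(s); 4 remain; assigned so far: [3, 5]
unit clause [2] forces x2=T; simplify:
  drop -2 from [-2, 1] -> [1]
  drop -2 from [4, -2] -> [4]
  drop -2 from [-2, -4] -> [-4]
  satisfied 1 clause(s); 3 remain; assigned so far: [2, 3, 5]
unit clause [1] forces x1=T; simplify:
  satisfied 1 clause(s); 2 remain; assigned so far: [1, 2, 3, 5]
unit clause [4] forces x4=T; simplify:
  drop -4 from [-4] -> [] (empty!)
  satisfied 1 clause(s); 1 remain; assigned so far: [1, 2, 3, 4, 5]
CONFLICT (empty clause)

Answer: CONFLICT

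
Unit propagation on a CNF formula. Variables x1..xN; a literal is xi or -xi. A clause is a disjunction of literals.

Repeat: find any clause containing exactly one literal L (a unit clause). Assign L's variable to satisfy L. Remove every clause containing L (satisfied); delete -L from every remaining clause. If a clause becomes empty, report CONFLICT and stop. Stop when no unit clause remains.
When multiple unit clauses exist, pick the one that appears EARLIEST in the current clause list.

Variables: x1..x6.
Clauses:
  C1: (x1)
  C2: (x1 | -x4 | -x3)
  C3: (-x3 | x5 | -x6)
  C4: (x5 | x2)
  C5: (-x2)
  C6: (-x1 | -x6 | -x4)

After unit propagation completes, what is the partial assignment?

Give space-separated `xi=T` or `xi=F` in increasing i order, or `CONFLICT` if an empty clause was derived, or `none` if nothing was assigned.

unit clause [1] forces x1=T; simplify:
  drop -1 from [-1, -6, -4] -> [-6, -4]
  satisfied 2 clause(s); 4 remain; assigned so far: [1]
unit clause [-2] forces x2=F; simplify:
  drop 2 from [5, 2] -> [5]
  satisfied 1 clause(s); 3 remain; assigned so far: [1, 2]
unit clause [5] forces x5=T; simplify:
  satisfied 2 clause(s); 1 remain; assigned so far: [1, 2, 5]

Answer: x1=T x2=F x5=T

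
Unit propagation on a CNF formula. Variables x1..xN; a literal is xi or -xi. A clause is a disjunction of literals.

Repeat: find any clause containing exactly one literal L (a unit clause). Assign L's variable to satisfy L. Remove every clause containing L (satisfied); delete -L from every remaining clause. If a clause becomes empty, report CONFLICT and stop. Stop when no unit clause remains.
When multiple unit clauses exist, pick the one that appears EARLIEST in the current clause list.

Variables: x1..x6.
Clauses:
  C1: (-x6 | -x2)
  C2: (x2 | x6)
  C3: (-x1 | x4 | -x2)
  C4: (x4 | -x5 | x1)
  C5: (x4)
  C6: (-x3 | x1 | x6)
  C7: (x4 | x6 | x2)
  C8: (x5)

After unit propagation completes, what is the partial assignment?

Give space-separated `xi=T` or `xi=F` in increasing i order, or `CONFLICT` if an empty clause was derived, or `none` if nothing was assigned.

Answer: x4=T x5=T

Derivation:
unit clause [4] forces x4=T; simplify:
  satisfied 4 clause(s); 4 remain; assigned so far: [4]
unit clause [5] forces x5=T; simplify:
  satisfied 1 clause(s); 3 remain; assigned so far: [4, 5]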